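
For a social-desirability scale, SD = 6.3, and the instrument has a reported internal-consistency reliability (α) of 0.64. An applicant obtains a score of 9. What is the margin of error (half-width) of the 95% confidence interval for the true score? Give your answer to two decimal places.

7.41

SEM = 6.30000 * √(1 − 0.64000) = 6.30000 * √0.36000 ≈ 6.30000 * 0.60000 ≈ 3.78000
Half-width = 1.96*3.78000 ≈ 7.40880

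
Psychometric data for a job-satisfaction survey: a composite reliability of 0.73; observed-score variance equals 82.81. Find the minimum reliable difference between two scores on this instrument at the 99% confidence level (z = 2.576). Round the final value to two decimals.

SD = √82.81 ≈ 9.10000
SEM = 9.10000*√(1 − 0.73000) ≈ 4.72850
SE_diff = SEM * √2 ≈ 4.72850 * 1.41421 ≈ 6.68711
Minimum reliable difference = 2.576 * SE_diff ≈ 2.576 * 6.68711 ≈ 17.22599

17.23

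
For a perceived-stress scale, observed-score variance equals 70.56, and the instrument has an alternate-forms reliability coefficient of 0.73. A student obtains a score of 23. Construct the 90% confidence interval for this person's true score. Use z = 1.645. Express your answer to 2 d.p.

SD = √70.56 = 8.400
SEM = 8.400*√(1 − 0.730) ≃ 4.365
Half-width = 1.645*4.365 ≃ 7.180
90% CI: 23 ± 7.180 = [15.820, 30.180]

[15.82, 30.18]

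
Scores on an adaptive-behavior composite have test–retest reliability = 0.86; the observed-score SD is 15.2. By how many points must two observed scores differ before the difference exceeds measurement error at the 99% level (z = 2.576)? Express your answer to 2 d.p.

SEM = 15.20000·√(1 − 0.86000) ≈ 5.68732
Standard error of the difference = 5.68732·√2 ≈ 8.04308
Smallest detectable difference = 2.576·8.04308 ≈ 20.71898

20.72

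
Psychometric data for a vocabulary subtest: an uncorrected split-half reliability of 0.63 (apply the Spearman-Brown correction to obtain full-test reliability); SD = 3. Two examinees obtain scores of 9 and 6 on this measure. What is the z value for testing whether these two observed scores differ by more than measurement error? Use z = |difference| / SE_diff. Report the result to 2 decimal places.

1.48

Spearman-Brown: r = 2(0.63) / (1 + 0.63) = 1.2600 / 1.6300 ≃ 0.7730
SEM = 3.0000×√(1 − 0.7730) ≃ 1.4293
Standard error of the difference = 1.4293·√2 ≃ 2.0214
z = 3 / 2.0214 ≃ 1.4842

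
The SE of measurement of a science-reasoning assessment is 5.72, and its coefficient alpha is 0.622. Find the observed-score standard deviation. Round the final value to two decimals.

SD = 5.72 / √(1 − 0.622) ≈ 9.3036

9.30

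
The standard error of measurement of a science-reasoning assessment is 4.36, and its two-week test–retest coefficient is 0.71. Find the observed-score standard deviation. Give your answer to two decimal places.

SD = 4.36 / √(1 − 0.71) ≈ 8.09632

8.10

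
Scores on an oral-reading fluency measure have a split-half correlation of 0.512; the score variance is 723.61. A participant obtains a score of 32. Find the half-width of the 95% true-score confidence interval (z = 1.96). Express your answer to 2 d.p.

σ = 723.61^(1/2) = 26.90000
Spearman-Brown: r = 2(0.512) / (1 + 0.512) = 1.02400 / 1.51200 ≈ 0.67725
SEM = 26.90000 * √(1 − 0.67725) = 26.90000 * √0.32275 ≈ 26.90000 * 0.56811 ≈ 15.28221
Half-width = 1.96*15.28221 ≈ 29.95314

29.95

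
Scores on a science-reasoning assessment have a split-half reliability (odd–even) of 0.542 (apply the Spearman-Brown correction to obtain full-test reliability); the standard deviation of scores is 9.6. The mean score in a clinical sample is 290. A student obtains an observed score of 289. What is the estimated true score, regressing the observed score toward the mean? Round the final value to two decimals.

r_full = 2·0.542 / (1 + 0.542) ≈ 0.7030
T̂ = r·X + (1 − r)·M = 0.7030·289 + 0.2970·290 ≈ 203.1621 + 86.1349 ≈ 289.2970

289.30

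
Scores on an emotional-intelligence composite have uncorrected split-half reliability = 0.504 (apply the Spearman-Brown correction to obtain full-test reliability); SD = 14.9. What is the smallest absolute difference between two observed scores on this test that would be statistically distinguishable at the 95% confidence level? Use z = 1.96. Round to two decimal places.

Spearman-Brown: r = 2(0.504) / (1 + 0.504) = 1.008 / 1.504 ≃ 0.670
SEM = 14.900·√(1 − 0.670) ≃ 8.557
SE_diff = √2 · SEM ≃ 12.101
Minimum reliable difference = 1.96 · SE_diff ≃ 1.96 · 12.101 ≃ 23.718

23.72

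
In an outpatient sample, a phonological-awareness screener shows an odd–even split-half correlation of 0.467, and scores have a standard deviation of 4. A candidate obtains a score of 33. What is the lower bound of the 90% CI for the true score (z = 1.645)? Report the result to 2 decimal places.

29.03

r_full = 2·0.467 / (1 + 0.467) ≈ 0.6367
SEM = 4.0000 × √(1 − 0.6367) = 4.0000 × √0.3633 ≈ 4.0000 × 0.6028 ≈ 2.4111
Half-width = 1.645×2.4111 ≈ 3.9662
Lower limit = 33 − 3.9662 ≈ 29.0338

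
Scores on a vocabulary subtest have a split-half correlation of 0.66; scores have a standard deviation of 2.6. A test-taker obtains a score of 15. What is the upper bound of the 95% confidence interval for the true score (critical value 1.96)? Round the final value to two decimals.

r_full = 2·0.66 / (1 + 0.66) ≈ 0.79518
SEM = 2.60000*√(1 − 0.79518) ≈ 1.17668
1.96 * SEM ≈ 2.30629
Upper limit = 15 + 2.30629 ≈ 17.30629

17.31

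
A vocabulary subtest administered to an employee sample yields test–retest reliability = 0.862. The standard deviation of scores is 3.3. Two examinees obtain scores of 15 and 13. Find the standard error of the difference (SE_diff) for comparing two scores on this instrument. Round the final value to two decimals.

1.73

SEM = 3.3000 · √(1 − 0.8620) = 3.3000 · √0.1380 ≈ 3.3000 · 0.3715 ≈ 1.2259
SE_diff = √2 · SEM ≈ 1.7337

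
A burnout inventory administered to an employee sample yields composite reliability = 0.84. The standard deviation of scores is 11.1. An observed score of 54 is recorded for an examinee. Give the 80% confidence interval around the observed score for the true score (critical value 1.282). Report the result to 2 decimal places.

SEM = 11.1000 × √(1 − 0.8400) = 11.1000 × √0.1600 ≈ 11.1000 × 0.4000 ≈ 4.4400
1.282 × SEM ≈ 5.6921
80% CI: 54 ± 5.6921 = [48.3079, 59.6921]

[48.31, 59.69]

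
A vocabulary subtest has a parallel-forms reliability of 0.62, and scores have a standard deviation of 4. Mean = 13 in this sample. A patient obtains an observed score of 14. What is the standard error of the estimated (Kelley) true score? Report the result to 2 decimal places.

SE_est = 4.000×√(0.620×0.380) ≃ 1.942

1.94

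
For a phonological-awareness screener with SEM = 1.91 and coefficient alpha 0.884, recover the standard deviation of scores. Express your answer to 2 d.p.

5.61

SD = SEM / √(1 − r) = 1.91 / √0.1160 ≈ 1.91 / 0.3406 ≈ 5.6080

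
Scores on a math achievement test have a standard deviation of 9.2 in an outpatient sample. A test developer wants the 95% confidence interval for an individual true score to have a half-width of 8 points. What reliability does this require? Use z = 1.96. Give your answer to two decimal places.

0.80

SEM needed = half-width / z = 8/1.96 ≈ 4.0816
r = 1 − (SEM / SD)² = 1 − (4.0816 / 9.2)² ≈ 1 − 0.1968 ≈ 0.8032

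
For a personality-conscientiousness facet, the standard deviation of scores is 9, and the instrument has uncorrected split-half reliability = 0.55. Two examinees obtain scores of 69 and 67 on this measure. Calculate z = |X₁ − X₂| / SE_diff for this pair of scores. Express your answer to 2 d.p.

0.29

Spearman-Brown: r = 2(0.55) / (1 + 0.55) = 1.10000 / 1.55000 ≃ 0.70968
SEM = 9.00000·√(1 − 0.70968) ≃ 4.84934
Standard error of the difference = 4.84934·√2 ≃ 6.85801
z = |69 − 67| / 6.85801 = 2 / 6.85801 ≃ 0.29163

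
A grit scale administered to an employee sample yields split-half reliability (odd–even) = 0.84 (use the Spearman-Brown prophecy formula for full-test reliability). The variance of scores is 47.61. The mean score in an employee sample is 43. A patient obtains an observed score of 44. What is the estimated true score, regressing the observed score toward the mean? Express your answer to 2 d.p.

r_full = 2·0.84 / (1 + 0.84) ≃ 0.91304
T̂ = 0.91304(44) + 0.08696(43) ≃ 43.91304

43.91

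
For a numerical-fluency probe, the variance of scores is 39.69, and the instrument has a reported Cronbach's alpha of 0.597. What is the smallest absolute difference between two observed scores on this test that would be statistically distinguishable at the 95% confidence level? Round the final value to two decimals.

SD = √39.69 ≈ 6.3000
SEM = 6.3000 * √(1 − 0.5970) = 6.3000 * √0.4030 ≈ 6.3000 * 0.6348 ≈ 3.9994
SE_diff = SEM * √2 ≈ 3.9994 * 1.4142 ≈ 5.6560
Minimum reliable difference = 1.96 * SE_diff ≈ 1.96 * 5.6560 ≈ 11.0857

11.09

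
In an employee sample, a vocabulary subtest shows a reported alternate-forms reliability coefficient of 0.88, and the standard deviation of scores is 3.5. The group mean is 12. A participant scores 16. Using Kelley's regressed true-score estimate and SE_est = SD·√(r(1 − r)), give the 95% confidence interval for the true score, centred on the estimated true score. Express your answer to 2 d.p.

[13.29, 17.75]

T̂ = 0.8800(16) + 0.1200(12) ≈ 15.5200
SE_est = 3.5000·√[r(1 − r)] ≈ 1.1374
CI = 15.5200 ± 1.96 × 1.1374 → [13.2908, 17.7492]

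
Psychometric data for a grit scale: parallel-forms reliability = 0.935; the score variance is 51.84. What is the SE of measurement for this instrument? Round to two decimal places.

SD = √51.84 ≈ 7.200
SEM = 7.200 × √(1 − 0.935) = 7.200 × √0.065 ≈ 7.200 × 0.255 ≈ 1.836

1.84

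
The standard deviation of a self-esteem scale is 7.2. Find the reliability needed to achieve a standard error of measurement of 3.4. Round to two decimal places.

r = 1 − (SEM / SD)² = 1 − (3.4000 / 7.2)² ≈ 1 − 0.2230 ≈ 0.7770

0.78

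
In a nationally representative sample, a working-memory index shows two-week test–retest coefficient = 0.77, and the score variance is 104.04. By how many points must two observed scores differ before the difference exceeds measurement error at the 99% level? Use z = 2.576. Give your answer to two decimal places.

17.82

SD = √104.04 ≃ 10.20000
The standard error of measurement is 10.20000*√(1 − 0.77000) ≃ 10.20000*0.47958 ≃ 4.89175.
SE_diff = √2 * SEM ≃ 6.91798
Smallest detectable difference = 2.576*6.91798 ≃ 17.82071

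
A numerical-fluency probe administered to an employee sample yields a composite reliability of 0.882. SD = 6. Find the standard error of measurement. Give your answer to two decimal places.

SEM = 6.00000 * √(1 − 0.88200) = 6.00000 * √0.11800 ≈ 6.00000 * 0.34351 ≈ 2.06107

2.06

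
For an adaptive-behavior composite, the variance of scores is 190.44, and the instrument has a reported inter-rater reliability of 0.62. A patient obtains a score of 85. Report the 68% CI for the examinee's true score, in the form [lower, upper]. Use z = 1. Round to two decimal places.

SD = √190.44 = 13.8000
SEM = 13.8000 * √(1 − 0.6200) = 13.8000 * √0.3800 ≈ 13.8000 * 0.6164 ≈ 8.5069
Margin = 1 * 8.5069 ≈ 8.5069
Interval: (76.4931, 93.5069)

[76.49, 93.51]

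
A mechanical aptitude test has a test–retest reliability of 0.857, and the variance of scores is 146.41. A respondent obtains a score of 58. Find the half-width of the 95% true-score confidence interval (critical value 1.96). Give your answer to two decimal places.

SD = √146.41 = 12.1000
SEM = 12.1000 * √(1 − 0.8570) = 12.1000 * √0.1430 ≈ 12.1000 * 0.3782 ≈ 4.5757
Half-width = 1.96*4.5757 ≈ 8.9683

8.97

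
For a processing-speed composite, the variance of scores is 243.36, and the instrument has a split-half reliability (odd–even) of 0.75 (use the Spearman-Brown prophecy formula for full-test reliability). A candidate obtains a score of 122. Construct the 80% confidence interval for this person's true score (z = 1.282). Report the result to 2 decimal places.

σ = 243.36^(1/2) = 15.6000
Full-length reliability (Spearman-Brown) = 2(0.75)/(1+0.75) ≈ 0.8571
SEM = 15.6000 · √(1 − 0.8571) = 15.6000 · √0.1429 ≈ 15.6000 · 0.3780 ≈ 5.8962
1.282 · SEM ≈ 7.5590
80% CI: 122 ± 7.5590 = [114.4410, 129.5590]

[114.44, 129.56]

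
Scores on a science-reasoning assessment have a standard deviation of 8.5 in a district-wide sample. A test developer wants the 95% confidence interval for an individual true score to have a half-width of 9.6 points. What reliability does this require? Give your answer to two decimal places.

0.67

Required SEM = 9.6 / 1.96 ≈ 4.8980
r = 1 − (4.8980/8.5)² ≈ 1 − 0.3320 ≈ 0.6680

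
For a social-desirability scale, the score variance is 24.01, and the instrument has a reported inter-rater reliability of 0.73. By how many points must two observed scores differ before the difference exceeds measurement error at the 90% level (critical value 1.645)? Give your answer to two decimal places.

5.92

SD = √24.01 ≈ 4.9000
SEM = 4.9000·√(1 − 0.7300) ≈ 2.5461
SE_diff = SEM · √2 ≈ 2.5461 · 1.4142 ≈ 3.6007
Minimum reliable difference = 1.645 · SE_diff ≈ 1.645 · 3.6007 ≈ 5.9232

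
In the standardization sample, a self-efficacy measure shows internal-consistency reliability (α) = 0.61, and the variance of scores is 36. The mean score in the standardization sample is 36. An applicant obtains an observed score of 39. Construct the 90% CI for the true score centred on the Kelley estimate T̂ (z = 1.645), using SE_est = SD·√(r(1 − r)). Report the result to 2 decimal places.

[33.02, 42.64]

SD = √36 = 6.0000
T̂ = 0.6100(39) + 0.3900(36) ≈ 37.8300
SE_est = 6.0000·√[r(1 − r)] ≈ 2.9265
90% CI: 37.8300 ± 4.8141 ≈ (33.0159, 42.6441)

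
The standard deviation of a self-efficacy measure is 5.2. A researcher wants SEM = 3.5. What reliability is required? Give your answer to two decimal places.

r = 1 − (3.5000/5.2)² ≃ 1 − 0.4530 ≃ 0.5470

0.55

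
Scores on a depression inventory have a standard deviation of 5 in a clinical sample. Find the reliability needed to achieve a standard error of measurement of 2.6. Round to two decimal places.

r = 1 − (SEM / SD)² = 1 − (2.6000 / 5)² ≈ 1 − 0.2704 ≈ 0.7296

0.73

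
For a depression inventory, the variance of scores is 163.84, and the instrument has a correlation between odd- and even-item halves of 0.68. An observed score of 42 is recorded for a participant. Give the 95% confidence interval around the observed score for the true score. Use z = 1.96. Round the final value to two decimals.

[31.05, 52.95]

SD = √163.84 = 12.800
Spearman-Brown: r = 2(0.68) / (1 + 0.68) = 1.360 / 1.680 ≈ 0.810
SEM = 12.800*√(1 − 0.810) ≈ 5.586
Margin = 1.96 * 5.586 ≈ 10.949
CI = 42 ± 10.949 → [31.051, 52.949]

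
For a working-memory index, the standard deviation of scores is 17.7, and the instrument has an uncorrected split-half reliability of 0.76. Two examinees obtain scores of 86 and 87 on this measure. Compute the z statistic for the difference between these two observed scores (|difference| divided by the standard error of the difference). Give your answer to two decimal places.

Full-length reliability (Spearman-Brown) = 2(0.76)/(1+0.76) ≃ 0.8636
SEM = 17.7000×√(1 − 0.8636) ≃ 6.5362
SE_diff = √2 × SEM ≃ 9.2435
z = 1 / 9.2435 ≃ 0.1082

0.11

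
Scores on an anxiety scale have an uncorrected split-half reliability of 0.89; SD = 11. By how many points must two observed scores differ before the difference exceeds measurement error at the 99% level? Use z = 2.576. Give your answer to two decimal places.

9.67

r_full = 2·0.89 / (1 + 0.89) ≈ 0.9418
SEM = 11.0000 * √(1 − 0.9418) = 11.0000 * √0.0582 ≈ 11.0000 * 0.2412 ≈ 2.6537
SE_diff = √2 * SEM ≈ 3.7530
Smallest detectable difference = 2.576*3.7530 ≈ 9.6676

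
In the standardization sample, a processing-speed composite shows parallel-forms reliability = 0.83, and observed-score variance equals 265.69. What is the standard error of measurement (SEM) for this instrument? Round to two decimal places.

SD = √265.69 = 16.300
SEM = 16.300 · √(1 − 0.830) = 16.300 · √0.170 ≈ 16.300 · 0.412 ≈ 6.721

6.72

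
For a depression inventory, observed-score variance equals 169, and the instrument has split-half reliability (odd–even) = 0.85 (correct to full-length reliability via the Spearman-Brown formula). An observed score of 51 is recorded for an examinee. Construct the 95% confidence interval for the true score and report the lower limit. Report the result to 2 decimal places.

43.74

σ = 169^(1/2) = 13.00000
r_full = 2·0.85 / (1 + 0.85) ≃ 0.91892
SEM = 13.00000 · √(1 − 0.91892) = 13.00000 · √0.08108 ≃ 13.00000 · 0.28475 ≃ 3.70172
1.96 · SEM ≃ 7.25536
Lower bound: 51 − 7.25536 = 43.74464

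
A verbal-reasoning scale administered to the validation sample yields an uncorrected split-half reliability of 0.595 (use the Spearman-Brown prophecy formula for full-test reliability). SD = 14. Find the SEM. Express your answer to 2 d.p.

Spearman-Brown: r = 2(0.595) / (1 + 0.595) = 1.1900 / 1.5950 ≈ 0.7461
The standard error of measurement is 14.0000*√(1 − 0.7461) ≈ 14.0000*0.5039 ≈ 7.0546.

7.05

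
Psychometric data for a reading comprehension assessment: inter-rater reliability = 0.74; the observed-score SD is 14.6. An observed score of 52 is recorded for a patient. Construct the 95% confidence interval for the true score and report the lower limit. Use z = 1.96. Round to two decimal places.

37.41

SEM = 14.6000 · √(1 − 0.7400) = 14.6000 · √0.2600 ≈ 14.6000 · 0.5099 ≈ 7.4446
Margin = 1.96 · 7.4446 ≈ 14.5914
Lower bound: 52 − 14.5914 = 37.4086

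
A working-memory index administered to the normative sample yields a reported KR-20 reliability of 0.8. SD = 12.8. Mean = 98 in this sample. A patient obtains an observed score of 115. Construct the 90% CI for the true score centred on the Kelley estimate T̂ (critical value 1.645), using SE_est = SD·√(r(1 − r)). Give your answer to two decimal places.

[103.18, 120.02]

Estimated true score = 0.800*115 + (1 − 0.800)*98 ≈ 111.600
SE_est = SD * √(r(1 − r)) = 12.800 * √0.160 ≈ 12.800 * 0.400 ≈ 5.120
90% CI: 111.600 ± 8.422 ≈ (103.178, 120.022)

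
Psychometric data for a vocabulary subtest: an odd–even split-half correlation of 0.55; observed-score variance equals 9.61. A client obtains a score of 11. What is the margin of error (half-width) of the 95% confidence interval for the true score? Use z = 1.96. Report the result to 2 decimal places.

SD = √9.61 ≈ 3.1000
r_full = 2·0.55 / (1 + 0.55) ≈ 0.7097
The standard error of measurement is 3.1000×√(1 − 0.7097) ≈ 3.1000×0.5388 ≈ 1.6703.
1.96 × SEM ≈ 3.2738

3.27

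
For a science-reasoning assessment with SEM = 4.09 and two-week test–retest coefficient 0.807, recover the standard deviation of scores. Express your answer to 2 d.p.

SD = 4.09 / √(1 − 0.807) ≈ 9.30989

9.31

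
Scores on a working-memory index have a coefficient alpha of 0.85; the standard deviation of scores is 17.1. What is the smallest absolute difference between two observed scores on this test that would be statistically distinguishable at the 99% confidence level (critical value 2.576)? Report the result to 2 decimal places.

SEM = 17.10000*√(1 − 0.85000) ≃ 6.62280
SE_diff = SEM * √2 ≃ 6.62280 * 1.41421 ≃ 9.36606
Minimum reliable difference = 2.576 * SE_diff ≃ 2.576 * 9.36606 ≃ 24.12696

24.13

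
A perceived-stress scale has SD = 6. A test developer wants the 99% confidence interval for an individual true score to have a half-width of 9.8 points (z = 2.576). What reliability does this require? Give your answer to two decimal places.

SEM needed = half-width / z = 9.8/2.576 ≈ 3.80435
r = 1 − (SEM / SD)² = 1 − (3.80435 / 6)² ≈ 1 − 0.40203 ≈ 0.59797

0.60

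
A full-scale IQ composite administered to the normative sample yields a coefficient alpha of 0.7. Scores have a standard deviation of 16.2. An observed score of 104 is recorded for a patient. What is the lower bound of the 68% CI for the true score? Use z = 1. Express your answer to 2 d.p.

SEM = 16.20000*√(1 − 0.70000) ≃ 8.87311
1 * SEM ≃ 8.87311
Lower bound: 104 − 8.87311 = 95.12689

95.13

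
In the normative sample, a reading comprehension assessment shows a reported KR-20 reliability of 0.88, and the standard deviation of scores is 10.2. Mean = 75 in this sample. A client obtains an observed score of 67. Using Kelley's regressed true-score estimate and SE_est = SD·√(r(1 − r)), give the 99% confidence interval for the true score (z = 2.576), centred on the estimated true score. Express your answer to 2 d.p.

[59.42, 76.50]

T̂ = 0.8800(67) + 0.1200(75) ≈ 67.9600
SE_est = SD · √(r(1 − r)) = 10.2000 · √0.1056 ≈ 10.2000 · 0.3250 ≈ 3.3146
CI = 67.9600 ± 2.576 · 3.3146 → [59.4216, 76.4984]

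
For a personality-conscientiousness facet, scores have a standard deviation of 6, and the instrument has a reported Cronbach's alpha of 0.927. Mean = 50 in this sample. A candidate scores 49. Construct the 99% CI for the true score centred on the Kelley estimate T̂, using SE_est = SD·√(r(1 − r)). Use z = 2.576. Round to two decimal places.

T̂ = 0.927(49) + 0.073(50) ≈ 49.073
SE_est = SD × √(r(1 − r)) = 6.000 × √0.068 ≈ 6.000 × 0.260 ≈ 1.561
CI = 49.073 ± 2.576 × 1.561 → [45.052, 53.094]

[45.05, 53.09]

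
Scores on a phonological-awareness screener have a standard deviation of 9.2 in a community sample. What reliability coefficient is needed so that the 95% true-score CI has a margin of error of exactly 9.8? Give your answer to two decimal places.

Required SEM = 9.8 / 1.96 ≃ 5.0000
r = 1 − (SEM / SD)² = 1 − (5.0000 / 9.2)² ≃ 1 − 0.2954 ≃ 0.7046

0.70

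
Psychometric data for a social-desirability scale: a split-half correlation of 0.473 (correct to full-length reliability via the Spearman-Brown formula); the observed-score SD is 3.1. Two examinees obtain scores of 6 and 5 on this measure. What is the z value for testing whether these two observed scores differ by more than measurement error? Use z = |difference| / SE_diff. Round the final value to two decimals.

r_full = 2·0.473 / (1 + 0.473) ≃ 0.642
SEM = 3.100 × √(1 − 0.642) = 3.100 × √0.358 ≃ 3.100 × 0.598 ≃ 1.854
SE_diff = √2 × SEM ≃ 2.622
z = 1 / 2.622 ≃ 0.381

0.38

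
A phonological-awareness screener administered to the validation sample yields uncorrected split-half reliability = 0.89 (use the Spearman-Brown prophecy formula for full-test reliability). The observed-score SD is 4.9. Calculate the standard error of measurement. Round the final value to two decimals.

1.18

Full-length reliability (Spearman-Brown) = 2(0.89)/(1+0.89) ≈ 0.942
SEM = 4.900 * √(1 − 0.942) = 4.900 * √0.058 ≈ 4.900 * 0.241 ≈ 1.182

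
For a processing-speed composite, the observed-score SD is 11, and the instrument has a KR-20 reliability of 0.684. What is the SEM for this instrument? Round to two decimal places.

SEM = 11.0000 * √(1 − 0.6840) = 11.0000 * √0.3160 ≈ 11.0000 * 0.5621 ≈ 6.1835

6.18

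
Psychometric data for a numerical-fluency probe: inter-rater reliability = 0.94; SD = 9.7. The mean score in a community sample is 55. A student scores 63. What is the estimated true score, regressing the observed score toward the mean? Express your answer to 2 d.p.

T̂ = r·X + (1 − r)·M = 0.940×63 + 0.060×55 = 59.220 + 3.300 ≃ 62.520

62.52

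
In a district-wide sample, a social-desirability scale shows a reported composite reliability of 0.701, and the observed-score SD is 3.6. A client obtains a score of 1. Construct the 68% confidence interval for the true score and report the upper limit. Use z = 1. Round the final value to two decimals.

SEM = 3.6000·√(1 − 0.7010) ≈ 1.9685
1 · SEM ≈ 1.9685
Upper bound: 1 + 1.9685 = 2.9685

2.97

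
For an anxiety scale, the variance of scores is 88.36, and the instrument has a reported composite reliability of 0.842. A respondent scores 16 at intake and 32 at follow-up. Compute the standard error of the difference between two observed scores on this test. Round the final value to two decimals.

σ = 88.36^(1/2) = 9.400
The standard error of measurement is 9.400*√(1 − 0.842) ≃ 9.400*0.397 ≃ 3.736.
SE_diff = SEM * √2 ≃ 3.736 * 1.414 ≃ 5.284

5.28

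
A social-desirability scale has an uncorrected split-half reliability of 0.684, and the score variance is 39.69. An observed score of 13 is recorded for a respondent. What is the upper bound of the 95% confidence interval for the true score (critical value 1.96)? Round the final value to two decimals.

σ = 39.69^(1/2) = 6.3000
Spearman-Brown: r = 2(0.684) / (1 + 0.684) = 1.3680 / 1.6840 ≈ 0.8124
SEM = 6.3000 · √(1 − 0.8124) = 6.3000 · √0.1876 ≈ 6.3000 · 0.4332 ≈ 2.7291
1.96 · SEM ≈ 5.3490
Upper limit = 13 + 5.3490 ≈ 18.3490

18.35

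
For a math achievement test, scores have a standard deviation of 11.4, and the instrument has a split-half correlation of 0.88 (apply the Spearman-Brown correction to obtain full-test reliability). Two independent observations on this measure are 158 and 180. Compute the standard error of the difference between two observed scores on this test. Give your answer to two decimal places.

Full-length reliability (Spearman-Brown) = 2(0.88)/(1+0.88) ≃ 0.9362
SEM = 11.4000 · √(1 − 0.9362) = 11.4000 · √0.0638 ≃ 11.4000 · 0.2526 ≃ 2.8802
SE_diff = SEM · √2 ≃ 2.8802 · 1.4142 ≃ 4.0732

4.07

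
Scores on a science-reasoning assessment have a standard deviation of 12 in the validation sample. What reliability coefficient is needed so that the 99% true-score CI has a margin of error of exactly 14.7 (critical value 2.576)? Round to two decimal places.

SEM needed = half-width / z = 14.7/2.576 ≃ 5.7065
r = 1 − (SEM / SD)² = 1 − (5.7065 / 12)² ≃ 1 − 0.2261 ≃ 0.7739

0.77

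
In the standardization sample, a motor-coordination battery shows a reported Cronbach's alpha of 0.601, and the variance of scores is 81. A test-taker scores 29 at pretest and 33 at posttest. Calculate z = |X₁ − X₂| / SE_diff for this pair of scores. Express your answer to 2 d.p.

SD = √81 ≈ 9.0000
SEM = 9.0000×√(1 − 0.6010) ≈ 5.6850
SE_diff = √2 × SEM ≈ 8.0398
z = |29 − 33| / 8.0398 = 4 / 8.0398 ≈ 0.4975

0.50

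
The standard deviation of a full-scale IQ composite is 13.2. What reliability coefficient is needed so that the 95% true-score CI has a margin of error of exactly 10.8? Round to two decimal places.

0.83

Required SEM = 10.8 / 1.96 ≈ 5.510
Required reliability = 1 − (SEM/SD)² = 1 − 0.174 ≈ 0.826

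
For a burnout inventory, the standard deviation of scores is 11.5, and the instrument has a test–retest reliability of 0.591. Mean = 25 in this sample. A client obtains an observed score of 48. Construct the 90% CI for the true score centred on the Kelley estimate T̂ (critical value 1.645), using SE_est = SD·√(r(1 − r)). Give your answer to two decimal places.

T̂ = 0.5910(48) + 0.4090(25) ≈ 38.5930
SE_est = SD * √(r(1 − r)) = 11.5000 * √0.2417 ≈ 11.5000 * 0.4916 ≈ 5.6540
CI = 38.5930 ± 1.645 * 5.6540 → [29.2922, 47.8938]

[29.29, 47.89]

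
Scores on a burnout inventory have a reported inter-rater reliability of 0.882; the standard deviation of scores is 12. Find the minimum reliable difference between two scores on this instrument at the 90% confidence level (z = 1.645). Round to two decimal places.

SEM = 12.000*√(1 − 0.882) ≈ 4.122
SE_diff = √2 * SEM ≈ 5.830
Smallest detectable difference = 1.645*5.830 ≈ 9.590

9.59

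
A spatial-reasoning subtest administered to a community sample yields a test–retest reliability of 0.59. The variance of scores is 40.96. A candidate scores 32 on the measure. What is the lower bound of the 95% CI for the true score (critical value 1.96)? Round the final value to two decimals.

σ = 40.96^(1/2) = 6.400
SEM = 6.400 × √(1 − 0.590) = 6.400 × √0.410 ≈ 6.400 × 0.640 ≈ 4.098
Half-width = 1.96×4.098 ≈ 8.032
Lower limit = 32 − 8.032 ≈ 23.968

23.97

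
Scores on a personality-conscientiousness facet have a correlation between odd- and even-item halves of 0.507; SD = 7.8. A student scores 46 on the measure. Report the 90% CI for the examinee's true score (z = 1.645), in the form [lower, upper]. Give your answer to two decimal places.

[38.66, 53.34]

r_full = 2·0.507 / (1 + 0.507) ≈ 0.67286
SEM = 7.80000 · √(1 − 0.67286) = 7.80000 · √0.32714 ≈ 7.80000 · 0.57196 ≈ 4.46130
1.645 · SEM ≈ 7.33884
Interval: (38.66116, 53.33884)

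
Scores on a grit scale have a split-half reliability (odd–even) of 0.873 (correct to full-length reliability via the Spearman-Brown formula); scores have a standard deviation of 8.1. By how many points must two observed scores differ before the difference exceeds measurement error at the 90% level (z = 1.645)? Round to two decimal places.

4.91

Spearman-Brown: r = 2(0.873) / (1 + 0.873) = 1.7460 / 1.8730 ≈ 0.9322
SEM = 8.1000·√(1 − 0.9322) ≈ 2.1092
SE_diff = SEM · √2 ≈ 2.1092 · 1.4142 ≈ 2.9829
Minimum reliable difference = 1.645 · SE_diff ≈ 1.645 · 2.9829 ≈ 4.9068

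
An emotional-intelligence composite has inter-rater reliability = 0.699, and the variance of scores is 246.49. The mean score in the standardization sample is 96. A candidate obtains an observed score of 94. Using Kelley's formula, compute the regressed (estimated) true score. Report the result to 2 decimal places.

94.60

T̂ = r·X + (1 − r)·M = 0.6990·94 + 0.3010·96 = 65.7060 + 28.8960 ≈ 94.6020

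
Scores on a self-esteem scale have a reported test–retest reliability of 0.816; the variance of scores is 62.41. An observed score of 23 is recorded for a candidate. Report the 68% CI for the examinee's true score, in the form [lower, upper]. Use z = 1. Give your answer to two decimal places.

[19.61, 26.39]

σ = 62.41^(1/2) = 7.9000
The standard error of measurement is 7.9000×√(1 − 0.8160) ≈ 7.9000×0.4290 ≈ 3.3887.
Margin = 1 × 3.3887 ≈ 3.3887
Interval: (19.6113, 26.3887)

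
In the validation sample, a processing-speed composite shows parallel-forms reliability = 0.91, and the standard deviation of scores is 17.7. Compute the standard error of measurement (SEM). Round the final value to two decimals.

5.31

SEM = 17.70000 · √(1 − 0.91000) = 17.70000 · √0.09000 ≈ 17.70000 · 0.30000 ≈ 5.31000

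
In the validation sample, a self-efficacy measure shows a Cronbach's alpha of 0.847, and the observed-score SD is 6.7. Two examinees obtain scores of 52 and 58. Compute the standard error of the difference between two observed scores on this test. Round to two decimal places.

3.71

The standard error of measurement is 6.70000·√(1 − 0.84700) ≈ 6.70000·0.39115 ≈ 2.62072.
Standard error of the difference = 2.62072·√2 ≈ 3.70626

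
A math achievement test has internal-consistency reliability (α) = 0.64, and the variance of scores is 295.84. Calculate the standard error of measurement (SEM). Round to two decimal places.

σ = 295.84^(1/2) = 17.2000
The standard error of measurement is 17.2000×√(1 − 0.6400) ≈ 17.2000×0.6000 ≈ 10.3200.

10.32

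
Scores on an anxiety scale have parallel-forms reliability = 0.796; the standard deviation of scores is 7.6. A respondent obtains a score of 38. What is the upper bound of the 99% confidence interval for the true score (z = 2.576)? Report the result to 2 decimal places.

SEM = 7.600 × √(1 − 0.796) = 7.600 × √0.204 ≈ 7.600 × 0.452 ≈ 3.433
Half-width = 2.576×3.433 ≈ 8.842
Upper bound: 38 + 8.842 = 46.842

46.84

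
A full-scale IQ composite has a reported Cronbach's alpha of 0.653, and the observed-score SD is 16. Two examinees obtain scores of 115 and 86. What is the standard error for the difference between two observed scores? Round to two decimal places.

SEM = 16.0000 * √(1 − 0.6530) = 16.0000 * √0.3470 ≈ 16.0000 * 0.5891 ≈ 9.4251
Standard error of the difference = 9.4251·√2 ≈ 13.3291

13.33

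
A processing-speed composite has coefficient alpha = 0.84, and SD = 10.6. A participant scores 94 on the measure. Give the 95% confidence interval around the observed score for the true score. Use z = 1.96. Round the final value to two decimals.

[85.69, 102.31]

The standard error of measurement is 10.6000*√(1 − 0.8400) ≃ 10.6000*0.4000 ≃ 4.2400.
Margin = 1.96 * 4.2400 ≃ 8.3104
95% CI: 94 ± 8.3104 = [85.6896, 102.3104]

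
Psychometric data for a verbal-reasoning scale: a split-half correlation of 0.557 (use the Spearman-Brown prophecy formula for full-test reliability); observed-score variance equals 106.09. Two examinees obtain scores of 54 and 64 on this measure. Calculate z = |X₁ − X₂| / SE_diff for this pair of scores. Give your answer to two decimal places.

σ = 106.09^(1/2) = 10.3000
Full-length reliability (Spearman-Brown) = 2(0.557)/(1+0.557) ≈ 0.7155
SEM = 10.3000 · √(1 − 0.7155) = 10.3000 · √0.2845 ≈ 10.3000 · 0.5334 ≈ 5.4941
Standard error of the difference = 5.4941·√2 ≈ 7.7698
z = |54 − 64| / 7.7698 = 10 / 7.7698 ≈ 1.2870

1.29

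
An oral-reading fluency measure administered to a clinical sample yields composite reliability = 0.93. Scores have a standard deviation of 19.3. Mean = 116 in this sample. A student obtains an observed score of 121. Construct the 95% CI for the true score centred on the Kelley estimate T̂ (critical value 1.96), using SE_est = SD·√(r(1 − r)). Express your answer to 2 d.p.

[111.00, 130.30]

T̂ = r·X + (1 − r)·M = 0.93000×121 + 0.07000×116 = 112.53000 + 8.12000 ≈ 120.65000
SE_est = 19.30000·√[r(1 − r)] ≈ 4.92434
95% CI: 120.65000 ± 9.65170 ≈ (110.99830, 130.30170)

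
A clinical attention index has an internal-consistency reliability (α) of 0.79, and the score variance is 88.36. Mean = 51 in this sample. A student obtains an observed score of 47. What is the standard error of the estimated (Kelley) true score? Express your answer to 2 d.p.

3.83

SD = √88.36 ≈ 9.4000
SE_est = 9.4000×√(0.7900×0.2100) ≈ 3.8287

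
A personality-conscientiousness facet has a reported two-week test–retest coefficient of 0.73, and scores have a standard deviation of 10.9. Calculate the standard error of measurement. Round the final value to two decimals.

5.66

SEM = 10.9000×√(1 − 0.7300) ≈ 5.6638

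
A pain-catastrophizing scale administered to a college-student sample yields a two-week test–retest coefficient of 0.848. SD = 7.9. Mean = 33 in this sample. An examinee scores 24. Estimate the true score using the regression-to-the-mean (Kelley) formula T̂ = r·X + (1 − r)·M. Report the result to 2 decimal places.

25.37

T̂ = 0.8480(24) + 0.1520(33) ≈ 25.3680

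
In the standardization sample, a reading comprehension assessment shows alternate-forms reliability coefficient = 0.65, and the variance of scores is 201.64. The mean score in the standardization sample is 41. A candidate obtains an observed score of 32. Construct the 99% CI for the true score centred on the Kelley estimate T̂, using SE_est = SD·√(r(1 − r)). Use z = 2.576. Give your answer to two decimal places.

SD = √201.64 = 14.2000
T̂ = r·X + (1 − r)·M = 0.6500×32 + 0.3500×41 = 20.8000 + 14.3500 ≃ 35.1500
SE_est = SD × √(r(1 − r)) = 14.2000 × √0.2275 ≃ 14.2000 × 0.4770 ≃ 6.7730
CI = 35.1500 ± 2.576 × 6.7730 → [17.7028, 52.5972]

[17.70, 52.60]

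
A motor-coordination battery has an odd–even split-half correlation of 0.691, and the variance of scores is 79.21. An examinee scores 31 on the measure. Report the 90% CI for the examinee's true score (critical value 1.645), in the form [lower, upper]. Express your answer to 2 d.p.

SD = √79.21 = 8.9000
Spearman-Brown: r = 2(0.691) / (1 + 0.691) = 1.3820 / 1.6910 ≃ 0.8173
SEM = 8.9000*√(1 − 0.8173) ≃ 3.8045
Margin = 1.645 * 3.8045 ≃ 6.2584
90% CI: 31 ± 6.2584 = [24.7416, 37.2584]

[24.74, 37.26]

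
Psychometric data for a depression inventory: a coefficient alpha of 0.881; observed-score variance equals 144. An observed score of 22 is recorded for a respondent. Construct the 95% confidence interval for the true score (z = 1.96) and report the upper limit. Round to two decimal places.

30.11

SD = √144 ≈ 12.00000
The standard error of measurement is 12.00000*√(1 − 0.88100) ≈ 12.00000*0.34496 ≈ 4.13957.
Margin = 1.96 * 4.13957 ≈ 8.11355
Upper limit = 22 + 8.11355 ≈ 30.11355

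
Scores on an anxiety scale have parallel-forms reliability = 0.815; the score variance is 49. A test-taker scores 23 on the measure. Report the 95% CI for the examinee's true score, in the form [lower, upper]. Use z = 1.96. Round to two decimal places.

[17.10, 28.90]

σ = 49^(1/2) = 7.000
SEM = 7.000·√(1 − 0.815) ≈ 3.011
Margin = 1.96 · 3.011 ≈ 5.901
CI = 23 ± 5.901 → [17.099, 28.901]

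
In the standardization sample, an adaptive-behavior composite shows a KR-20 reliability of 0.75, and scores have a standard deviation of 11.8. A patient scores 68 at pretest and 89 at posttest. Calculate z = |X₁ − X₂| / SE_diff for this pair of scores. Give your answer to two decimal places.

SEM = 11.80000 × √(1 − 0.75000) = 11.80000 × √0.25000 ≃ 11.80000 × 0.50000 ≃ 5.90000
SE_diff = √2 × SEM ≃ 8.34386
z = |68 − 89| / 8.34386 = 21 / 8.34386 ≃ 2.51682

2.52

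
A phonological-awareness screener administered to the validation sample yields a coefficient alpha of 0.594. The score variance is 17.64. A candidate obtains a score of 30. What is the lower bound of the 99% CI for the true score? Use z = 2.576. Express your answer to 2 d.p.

23.11

SD = √17.64 = 4.200
SEM = 4.200×√(1 − 0.594) ≈ 2.676
Margin = 2.576 × 2.676 ≈ 6.894
Lower limit = 30 − 6.894 ≈ 23.106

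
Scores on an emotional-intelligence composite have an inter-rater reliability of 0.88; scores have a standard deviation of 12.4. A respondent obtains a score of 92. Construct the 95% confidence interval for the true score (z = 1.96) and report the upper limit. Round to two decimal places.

100.42

SEM = 12.4000*√(1 − 0.8800) ≃ 4.2955
Half-width = 1.96*4.2955 ≃ 8.4192
Upper limit = 92 + 8.4192 ≃ 100.4192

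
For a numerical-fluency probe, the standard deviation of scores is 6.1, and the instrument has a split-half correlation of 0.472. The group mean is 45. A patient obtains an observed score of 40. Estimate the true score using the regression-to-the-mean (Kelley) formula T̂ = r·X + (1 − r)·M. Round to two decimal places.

r_full = 2·0.472 / (1 + 0.472) ≈ 0.641
T̂ = 0.641(40) + 0.359(45) ≈ 41.793

41.79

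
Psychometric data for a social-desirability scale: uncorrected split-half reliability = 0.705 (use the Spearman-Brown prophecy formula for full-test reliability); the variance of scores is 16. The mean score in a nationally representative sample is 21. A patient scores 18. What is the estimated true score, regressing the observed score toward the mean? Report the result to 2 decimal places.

Spearman-Brown: r = 2(0.705) / (1 + 0.705) = 1.41000 / 1.70500 ≃ 0.82698
T̂ = 0.82698(18) + 0.17302(21) ≃ 18.51906

18.52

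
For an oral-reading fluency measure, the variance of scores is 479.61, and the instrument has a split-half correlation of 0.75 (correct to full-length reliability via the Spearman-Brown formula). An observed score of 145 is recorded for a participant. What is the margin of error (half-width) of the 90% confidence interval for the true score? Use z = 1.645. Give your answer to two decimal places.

13.62

SD = √479.61 ≈ 21.900
Full-length reliability (Spearman-Brown) = 2(0.75)/(1+0.75) ≈ 0.857
SEM = 21.900 * √(1 − 0.857) = 21.900 * √0.143 ≈ 21.900 * 0.378 ≈ 8.277
Margin = 1.645 * 8.277 ≈ 13.616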